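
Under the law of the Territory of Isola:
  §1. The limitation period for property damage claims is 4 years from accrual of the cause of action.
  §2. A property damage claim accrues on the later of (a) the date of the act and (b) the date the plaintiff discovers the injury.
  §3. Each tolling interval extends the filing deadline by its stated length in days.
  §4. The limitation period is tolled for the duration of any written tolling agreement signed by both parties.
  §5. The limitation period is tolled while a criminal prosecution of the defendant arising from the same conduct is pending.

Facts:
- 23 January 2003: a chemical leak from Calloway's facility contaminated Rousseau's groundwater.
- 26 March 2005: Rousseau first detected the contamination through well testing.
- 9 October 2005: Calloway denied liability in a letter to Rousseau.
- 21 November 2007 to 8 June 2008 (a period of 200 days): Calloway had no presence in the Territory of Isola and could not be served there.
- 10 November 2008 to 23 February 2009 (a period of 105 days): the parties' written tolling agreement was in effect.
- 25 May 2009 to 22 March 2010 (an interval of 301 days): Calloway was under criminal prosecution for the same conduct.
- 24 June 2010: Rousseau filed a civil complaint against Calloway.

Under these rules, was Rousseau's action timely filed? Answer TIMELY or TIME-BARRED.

TIME-BARRED

Taking the later of the act (23 January 2003) and discovery (26 March 2005), the claim accrued on 26 March 2005.
4 years from 26 March 2005 is 26 March 2009.
Because the written tolling agreement ran from 10 November 2008 to 23 February 2009, the deadline is extended by 105 days to 9 July 2009.
The pending criminal prosecution from 25 May 2009 to 22 March 2010 tolled the period for 301 days, extending the deadline to 6 May 2010.
The defendant's absence from the jurisdiction from 21 November 2007 to 8 June 2008 does not toll the period, because no stated rule makes the defendant's absence a tolling event.
Nothing else in the chronology tolls or restarts the period.
Filing on 24 June 2010 missed the 6 May 2010 deadline — the action is time-barred.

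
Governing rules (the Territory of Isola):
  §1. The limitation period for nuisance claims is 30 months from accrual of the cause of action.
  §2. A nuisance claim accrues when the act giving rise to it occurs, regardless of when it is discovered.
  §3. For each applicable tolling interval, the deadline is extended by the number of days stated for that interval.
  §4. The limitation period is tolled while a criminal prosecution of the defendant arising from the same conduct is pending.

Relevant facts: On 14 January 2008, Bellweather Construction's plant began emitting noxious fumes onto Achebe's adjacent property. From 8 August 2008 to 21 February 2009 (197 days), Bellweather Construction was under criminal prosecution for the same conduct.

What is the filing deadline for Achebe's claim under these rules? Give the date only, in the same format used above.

The claim accrued on 14 January 2008, when the wrongful act occurred.
30 months from 14 January 2008 is 14 July 2010.
Because the pending criminal prosecution ran from 8 August 2008 to 21 February 2009, the deadline is extended by 197 days to 27 January 2011.

27 January 2011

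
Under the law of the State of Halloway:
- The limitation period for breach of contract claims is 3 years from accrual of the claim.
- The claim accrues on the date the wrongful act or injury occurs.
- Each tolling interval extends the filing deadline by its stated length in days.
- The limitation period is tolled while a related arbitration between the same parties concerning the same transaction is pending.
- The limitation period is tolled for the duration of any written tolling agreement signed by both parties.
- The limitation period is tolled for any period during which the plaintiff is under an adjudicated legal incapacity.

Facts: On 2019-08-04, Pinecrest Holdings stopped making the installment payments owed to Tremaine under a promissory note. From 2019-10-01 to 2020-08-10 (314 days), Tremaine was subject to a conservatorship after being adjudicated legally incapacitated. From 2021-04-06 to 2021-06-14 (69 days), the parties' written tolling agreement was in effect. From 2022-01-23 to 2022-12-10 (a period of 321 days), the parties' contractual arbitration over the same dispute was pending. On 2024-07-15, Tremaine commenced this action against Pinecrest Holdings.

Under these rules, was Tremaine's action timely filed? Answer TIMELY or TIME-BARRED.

The claim accrued on 2019-08-04, the date of the act.
Adding the 3 years base period to 2019-08-04 gives a deadline of 2022-08-04, before any tolling.
The plaintiff's legal incapacity from 2019-10-01 to 2020-08-10 tolled the period for 314 days, extending the deadline to 2023-06-14.
Because the written tolling agreement ran from 2021-04-06 to 2021-06-14, the deadline is extended by 69 days to 2023-08-22.
The period was tolled for 321 days by the pending related arbitration (2022-01-23 to 2022-12-10), pushing the deadline to 2024-07-08.
Tremaine filed on 2024-07-15, after the 2024-07-08 deadline, so the action is time-barred.

TIME-BARRED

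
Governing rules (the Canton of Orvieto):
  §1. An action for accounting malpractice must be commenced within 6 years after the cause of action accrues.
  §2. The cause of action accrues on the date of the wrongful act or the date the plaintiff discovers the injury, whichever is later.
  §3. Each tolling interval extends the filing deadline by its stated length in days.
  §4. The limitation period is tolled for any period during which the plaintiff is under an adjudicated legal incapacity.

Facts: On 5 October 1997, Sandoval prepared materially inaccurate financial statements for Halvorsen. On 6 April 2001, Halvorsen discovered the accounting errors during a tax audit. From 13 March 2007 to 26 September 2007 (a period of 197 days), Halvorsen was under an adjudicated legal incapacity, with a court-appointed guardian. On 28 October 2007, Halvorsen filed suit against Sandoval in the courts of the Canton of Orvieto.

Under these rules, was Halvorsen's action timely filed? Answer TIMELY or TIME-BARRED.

The claim accrued on 6 April 2001 — the later of the 5 October 1997 act and the 6 April 2001 discovery.
Adding the 6 years base period to 6 April 2001 gives a deadline of 6 April 2007, before any tolling.
The period was tolled for 197 days by the plaintiff's legal incapacity (13 March 2007 to 26 September 2007), pushing the deadline to 20 October 2007.
The 28 October 2007 filing falls after the 20 October 2007 deadline; the claim is time-barred.

TIME-BARRED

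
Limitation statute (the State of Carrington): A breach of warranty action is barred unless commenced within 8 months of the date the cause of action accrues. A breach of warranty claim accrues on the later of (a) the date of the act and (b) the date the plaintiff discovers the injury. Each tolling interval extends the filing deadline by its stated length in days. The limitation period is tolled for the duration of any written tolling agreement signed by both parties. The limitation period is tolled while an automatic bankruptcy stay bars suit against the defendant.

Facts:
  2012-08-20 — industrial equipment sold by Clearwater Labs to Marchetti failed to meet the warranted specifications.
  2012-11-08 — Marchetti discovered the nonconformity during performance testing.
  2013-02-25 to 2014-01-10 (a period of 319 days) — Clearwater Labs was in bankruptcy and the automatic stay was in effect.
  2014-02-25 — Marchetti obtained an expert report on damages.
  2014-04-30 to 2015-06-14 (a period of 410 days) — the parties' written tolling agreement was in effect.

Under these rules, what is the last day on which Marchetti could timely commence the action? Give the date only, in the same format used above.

2015-07-07

The claim accrued on 2012-11-08 — the later of the 2012-08-20 act and the 2012-11-08 discovery.
8 months from 2012-11-08 is 2013-07-08.
The automatic bankruptcy stay from 2013-02-25 to 2014-01-10 tolled the period for 319 days, extending the deadline to 2014-05-23.
Because the written tolling agreement ran from 2014-04-30 to 2015-06-14, the deadline is extended by 410 days to 2015-07-07.
Nothing else in the chronology tolls or restarts the period.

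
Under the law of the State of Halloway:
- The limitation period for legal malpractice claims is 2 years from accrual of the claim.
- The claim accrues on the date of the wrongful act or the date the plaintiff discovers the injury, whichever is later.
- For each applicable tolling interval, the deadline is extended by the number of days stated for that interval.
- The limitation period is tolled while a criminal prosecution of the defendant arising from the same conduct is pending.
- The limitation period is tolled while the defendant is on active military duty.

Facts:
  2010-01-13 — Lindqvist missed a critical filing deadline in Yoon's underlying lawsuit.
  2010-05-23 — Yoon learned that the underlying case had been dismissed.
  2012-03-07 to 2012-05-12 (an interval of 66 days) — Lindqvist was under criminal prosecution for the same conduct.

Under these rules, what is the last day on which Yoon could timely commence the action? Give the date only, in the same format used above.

2012-07-28

The claim accrued on 2010-05-23 — the later of the 2010-01-13 act and the 2010-05-23 discovery.
The untolled deadline — 2 years after 2010-05-23 — is 2012-05-23.
The period was tolled for 66 days by the pending criminal prosecution (2012-03-07 to 2012-05-12), pushing the deadline to 2012-07-28.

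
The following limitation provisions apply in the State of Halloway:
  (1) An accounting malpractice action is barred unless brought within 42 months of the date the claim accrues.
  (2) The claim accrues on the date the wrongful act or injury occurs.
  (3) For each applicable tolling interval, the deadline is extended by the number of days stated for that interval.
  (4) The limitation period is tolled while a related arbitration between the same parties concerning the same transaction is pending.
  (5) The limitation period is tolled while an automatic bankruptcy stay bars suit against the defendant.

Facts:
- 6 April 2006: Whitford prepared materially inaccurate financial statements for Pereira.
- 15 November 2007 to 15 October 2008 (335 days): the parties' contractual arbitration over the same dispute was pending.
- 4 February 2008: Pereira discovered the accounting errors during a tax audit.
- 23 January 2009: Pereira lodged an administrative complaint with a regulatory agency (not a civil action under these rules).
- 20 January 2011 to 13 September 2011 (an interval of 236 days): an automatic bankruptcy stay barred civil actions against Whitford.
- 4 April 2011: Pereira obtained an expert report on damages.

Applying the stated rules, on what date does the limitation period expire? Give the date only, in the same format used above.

Accrual is governed by the date of the act, so the period began to run on 6 April 2006; the later discovery on 4 February 2008 is irrelevant under the stated rule.
The untolled deadline — 42 months after 6 April 2006 — is 6 October 2009.
The period was tolled for 335 days by the pending related arbitration (15 November 2007 to 15 October 2008), pushing the deadline to 6 September 2010.
By the time the automatic bankruptcy stay began on 20 January 2011, the limitation period had already expired on 6 September 2010; that interval cannot revive it.
The other events in the timeline have no effect on the limitation period under the stated rules.

6 September 2010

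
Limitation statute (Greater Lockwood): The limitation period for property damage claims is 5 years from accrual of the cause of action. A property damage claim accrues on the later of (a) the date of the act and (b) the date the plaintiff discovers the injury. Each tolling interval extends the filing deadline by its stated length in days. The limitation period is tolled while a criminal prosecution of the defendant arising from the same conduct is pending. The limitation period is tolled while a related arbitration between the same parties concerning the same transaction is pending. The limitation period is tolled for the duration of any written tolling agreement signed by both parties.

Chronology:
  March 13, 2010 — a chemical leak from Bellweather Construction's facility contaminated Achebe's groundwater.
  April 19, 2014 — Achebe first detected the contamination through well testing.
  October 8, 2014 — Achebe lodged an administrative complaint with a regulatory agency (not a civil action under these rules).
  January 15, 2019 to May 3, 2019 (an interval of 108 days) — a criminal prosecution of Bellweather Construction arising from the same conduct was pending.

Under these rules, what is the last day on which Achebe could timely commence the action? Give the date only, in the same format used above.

The claim accrued on April 19, 2014 — the later of the March 13, 2010 act and the April 19, 2014 discovery.
5 years from April 19, 2014 is April 19, 2019.
The period was tolled for 108 days by the pending criminal prosecution (January 15, 2019 to May 3, 2019), pushing the deadline to August 5, 2019.
Nothing else in the chronology tolls or restarts the period.

August 5, 2019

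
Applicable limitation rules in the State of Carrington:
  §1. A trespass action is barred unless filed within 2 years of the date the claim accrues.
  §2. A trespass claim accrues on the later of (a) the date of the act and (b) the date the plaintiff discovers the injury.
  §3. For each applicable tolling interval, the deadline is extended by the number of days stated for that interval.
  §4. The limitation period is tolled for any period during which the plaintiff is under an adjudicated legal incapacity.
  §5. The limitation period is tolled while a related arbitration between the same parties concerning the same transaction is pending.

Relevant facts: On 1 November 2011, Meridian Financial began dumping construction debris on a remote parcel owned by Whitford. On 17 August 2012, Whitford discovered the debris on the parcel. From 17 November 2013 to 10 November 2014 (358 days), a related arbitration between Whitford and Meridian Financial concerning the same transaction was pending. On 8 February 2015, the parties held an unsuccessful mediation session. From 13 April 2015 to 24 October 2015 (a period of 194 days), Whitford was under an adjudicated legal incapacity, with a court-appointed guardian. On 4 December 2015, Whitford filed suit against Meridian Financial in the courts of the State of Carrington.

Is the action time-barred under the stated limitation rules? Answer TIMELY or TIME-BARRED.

Because discovery on 17 August 2012 post-dates the 1 November 2011 act, accrual under the later-of rule falls on 17 August 2012.
Adding the 2 years base period to 17 August 2012 gives a deadline of 17 August 2014, before any tolling.
The period was tolled for 358 days by the pending related arbitration (17 November 2013 to 10 November 2014), pushing the deadline to 10 August 2015.
The plaintiff's legal incapacity from 13 April 2015 to 24 October 2015 tolled the period for 194 days, extending the deadline to 20 February 2016.
Nothing else in the chronology tolls or restarts the period.
Filing on 4 December 2015 beat the 20 February 2016 deadline — the action is timely.

TIMELY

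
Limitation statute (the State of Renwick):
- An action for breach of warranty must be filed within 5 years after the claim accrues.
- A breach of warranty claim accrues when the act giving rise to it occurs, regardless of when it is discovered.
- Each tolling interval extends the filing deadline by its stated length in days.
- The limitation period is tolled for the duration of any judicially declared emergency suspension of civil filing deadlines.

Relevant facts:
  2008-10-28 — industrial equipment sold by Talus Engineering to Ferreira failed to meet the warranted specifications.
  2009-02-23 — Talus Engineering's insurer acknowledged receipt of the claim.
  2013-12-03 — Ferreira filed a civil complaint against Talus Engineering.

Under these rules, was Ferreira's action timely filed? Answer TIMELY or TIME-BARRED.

The limitation period began to run on 2008-10-28.
5 years from 2008-10-28 is 2013-10-28.
The other events in the timeline have no effect on the limitation period under the stated rules.
Ferreira filed on 2013-12-03, after the 2013-10-28 deadline, so the action is time-barred.

TIME-BARRED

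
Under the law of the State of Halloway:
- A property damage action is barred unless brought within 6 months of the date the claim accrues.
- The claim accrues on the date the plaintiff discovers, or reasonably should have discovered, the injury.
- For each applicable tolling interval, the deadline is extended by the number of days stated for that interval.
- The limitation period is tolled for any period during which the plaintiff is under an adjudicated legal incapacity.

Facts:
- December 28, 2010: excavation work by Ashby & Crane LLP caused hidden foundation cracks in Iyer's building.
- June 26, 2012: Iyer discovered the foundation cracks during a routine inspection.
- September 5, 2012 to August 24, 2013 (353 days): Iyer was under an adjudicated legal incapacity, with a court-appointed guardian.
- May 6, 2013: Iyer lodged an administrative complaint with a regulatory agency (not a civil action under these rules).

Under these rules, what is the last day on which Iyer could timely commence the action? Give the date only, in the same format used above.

December 14, 2013

Accrual is tied to discovery, so the period began on June 26, 2012 rather than on December 28, 2010 when the act occurred.
The untolled deadline — 6 months after June 26, 2012 — is December 26, 2012.
The plaintiff's legal incapacity from September 5, 2012 to August 24, 2013 tolled the period for 353 days, extending the deadline to December 14, 2013.
The other events in the timeline have no effect on the limitation period under the stated rules.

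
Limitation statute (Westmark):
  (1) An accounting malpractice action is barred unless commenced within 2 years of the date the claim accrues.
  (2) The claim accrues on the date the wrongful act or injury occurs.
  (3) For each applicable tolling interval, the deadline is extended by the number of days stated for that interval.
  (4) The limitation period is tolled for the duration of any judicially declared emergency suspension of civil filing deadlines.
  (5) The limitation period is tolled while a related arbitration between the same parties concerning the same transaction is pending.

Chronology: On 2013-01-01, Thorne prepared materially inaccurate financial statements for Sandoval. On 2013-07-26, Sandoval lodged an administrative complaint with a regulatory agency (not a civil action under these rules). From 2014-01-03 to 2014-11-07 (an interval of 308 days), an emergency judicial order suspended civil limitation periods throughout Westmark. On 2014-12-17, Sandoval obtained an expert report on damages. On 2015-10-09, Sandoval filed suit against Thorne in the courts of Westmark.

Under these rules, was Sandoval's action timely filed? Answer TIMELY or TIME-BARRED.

TIMELY

The limitation period began to run on 2013-01-01.
2 years from 2013-01-01 is 2015-01-01.
The period was tolled for 308 days by the emergency suspension of filing deadlines (2014-01-03 to 2014-11-07), pushing the deadline to 2015-11-05.
Nothing else in the chronology tolls or restarts the period.
Filing on 2015-10-09 beat the 2015-11-05 deadline — the action is timely.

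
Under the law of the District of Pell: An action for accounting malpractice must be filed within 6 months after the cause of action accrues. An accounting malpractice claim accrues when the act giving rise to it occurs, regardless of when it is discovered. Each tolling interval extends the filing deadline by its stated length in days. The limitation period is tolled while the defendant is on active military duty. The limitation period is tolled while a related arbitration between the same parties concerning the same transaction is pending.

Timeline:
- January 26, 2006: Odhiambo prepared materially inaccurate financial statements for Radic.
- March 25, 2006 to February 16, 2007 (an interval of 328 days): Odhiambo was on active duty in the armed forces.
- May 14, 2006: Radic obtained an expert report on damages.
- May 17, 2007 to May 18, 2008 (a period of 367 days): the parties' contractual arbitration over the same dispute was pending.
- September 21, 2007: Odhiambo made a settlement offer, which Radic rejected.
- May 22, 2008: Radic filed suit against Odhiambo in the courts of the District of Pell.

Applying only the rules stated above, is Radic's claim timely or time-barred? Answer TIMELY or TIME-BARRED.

TIMELY

The limitation period began to run on January 26, 2006.
6 months from January 26, 2006 is July 26, 2006.
The period was tolled for 328 days by the defendant's active military service (March 25, 2006 to February 16, 2007), pushing the deadline to June 19, 2007.
Because the pending related arbitration ran from May 17, 2007 to May 18, 2008, the deadline is extended by 367 days to June 20, 2008.
Nothing else in the chronology tolls or restarts the period.
Filing on May 22, 2008 beat the June 20, 2008 deadline — the action is timely.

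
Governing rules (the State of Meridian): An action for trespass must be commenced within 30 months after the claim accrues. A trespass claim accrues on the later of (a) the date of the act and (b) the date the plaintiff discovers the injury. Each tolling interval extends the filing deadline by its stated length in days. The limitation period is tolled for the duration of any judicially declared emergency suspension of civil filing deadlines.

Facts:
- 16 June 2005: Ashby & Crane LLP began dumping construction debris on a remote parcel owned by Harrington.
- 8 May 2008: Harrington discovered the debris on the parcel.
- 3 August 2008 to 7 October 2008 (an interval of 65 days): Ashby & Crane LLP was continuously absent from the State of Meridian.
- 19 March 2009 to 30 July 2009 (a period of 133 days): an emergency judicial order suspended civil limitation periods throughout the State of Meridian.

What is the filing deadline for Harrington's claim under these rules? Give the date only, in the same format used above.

21 March 2011

The claim accrued on 8 May 2008 — the later of the 16 June 2005 act and the 8 May 2008 discovery.
The untolled deadline — 30 months after 8 May 2008 — is 8 November 2010.
The emergency suspension of filing deadlines from 19 March 2009 to 30 July 2009 tolled the period for 133 days, extending the deadline to 21 March 2011.
Although the defendant's absence ran from 3 August 2008 to 7 October 2008, the stated rules do not make that a tolling event, so it is disregarded.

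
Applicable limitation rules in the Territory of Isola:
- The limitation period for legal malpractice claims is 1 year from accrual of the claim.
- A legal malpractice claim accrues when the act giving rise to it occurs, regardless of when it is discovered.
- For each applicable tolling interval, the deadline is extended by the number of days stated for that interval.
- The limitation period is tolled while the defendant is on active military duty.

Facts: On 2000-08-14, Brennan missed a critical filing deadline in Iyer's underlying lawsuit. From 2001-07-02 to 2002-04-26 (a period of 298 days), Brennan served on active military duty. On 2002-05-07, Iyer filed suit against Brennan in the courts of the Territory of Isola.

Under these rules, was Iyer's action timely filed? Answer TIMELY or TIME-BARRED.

TIMELY

The claim accrued on 2000-08-14, the date of the act.
Adding the 1 year base period to 2000-08-14 gives a deadline of 2001-08-14, before any tolling.
Because the defendant's active military service ran from 2001-07-02 to 2002-04-26, the deadline is extended by 298 days to 2002-06-08.
The 2002-05-07 filing precedes the 2002-06-08 deadline; the claim is timely.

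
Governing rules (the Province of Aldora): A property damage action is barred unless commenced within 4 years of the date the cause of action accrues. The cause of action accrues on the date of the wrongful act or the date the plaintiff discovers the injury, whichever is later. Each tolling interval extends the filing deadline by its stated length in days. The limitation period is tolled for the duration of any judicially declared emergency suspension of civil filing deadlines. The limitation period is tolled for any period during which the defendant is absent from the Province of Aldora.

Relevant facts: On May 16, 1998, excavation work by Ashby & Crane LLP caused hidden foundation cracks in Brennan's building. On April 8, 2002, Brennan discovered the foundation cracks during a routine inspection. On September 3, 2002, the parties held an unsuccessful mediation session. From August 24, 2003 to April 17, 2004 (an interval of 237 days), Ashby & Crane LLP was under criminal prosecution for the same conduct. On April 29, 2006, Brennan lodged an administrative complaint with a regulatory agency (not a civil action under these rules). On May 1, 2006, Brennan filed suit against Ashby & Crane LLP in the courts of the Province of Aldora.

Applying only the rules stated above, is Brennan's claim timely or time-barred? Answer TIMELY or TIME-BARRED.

The claim accrued on April 8, 2002 — the later of the May 16, 1998 act and the April 8, 2002 discovery.
Adding the 4 years base period to April 8, 2002 gives a deadline of April 8, 2006, before any tolling.
Although a criminal prosecution ran from August 24, 2003 to April 17, 2004, the stated rules do not make that a tolling event, so it is disregarded.
Nothing else in the chronology tolls or restarts the period.
Brennan filed on May 1, 2006, after the April 8, 2006 deadline, so the action is time-barred.

TIME-BARRED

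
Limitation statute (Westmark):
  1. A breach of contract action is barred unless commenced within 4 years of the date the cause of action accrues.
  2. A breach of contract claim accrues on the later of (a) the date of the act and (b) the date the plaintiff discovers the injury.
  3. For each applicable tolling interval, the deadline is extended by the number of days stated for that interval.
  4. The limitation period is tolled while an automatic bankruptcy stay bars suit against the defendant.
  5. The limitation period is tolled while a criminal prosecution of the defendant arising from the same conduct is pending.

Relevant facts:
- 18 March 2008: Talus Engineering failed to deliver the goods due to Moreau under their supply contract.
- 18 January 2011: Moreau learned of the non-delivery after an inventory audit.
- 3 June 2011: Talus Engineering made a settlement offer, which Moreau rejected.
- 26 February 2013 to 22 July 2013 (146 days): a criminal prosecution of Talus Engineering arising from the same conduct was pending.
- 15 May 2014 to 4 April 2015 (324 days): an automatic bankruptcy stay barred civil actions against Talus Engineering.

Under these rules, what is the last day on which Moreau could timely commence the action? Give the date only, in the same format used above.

Taking the later of the act (18 March 2008) and discovery (18 January 2011), the claim accrued on 18 January 2011.
The untolled deadline — 4 years after 18 January 2011 — is 18 January 2015.
Because the pending criminal prosecution ran from 26 February 2013 to 22 July 2013, the deadline is extended by 146 days to 13 June 2015.
Because the automatic bankruptcy stay ran from 15 May 2014 to 4 April 2015, the deadline is extended by 324 days to 2 May 2016.
None of the other events listed affects the running of the period under the stated rules.

2 May 2016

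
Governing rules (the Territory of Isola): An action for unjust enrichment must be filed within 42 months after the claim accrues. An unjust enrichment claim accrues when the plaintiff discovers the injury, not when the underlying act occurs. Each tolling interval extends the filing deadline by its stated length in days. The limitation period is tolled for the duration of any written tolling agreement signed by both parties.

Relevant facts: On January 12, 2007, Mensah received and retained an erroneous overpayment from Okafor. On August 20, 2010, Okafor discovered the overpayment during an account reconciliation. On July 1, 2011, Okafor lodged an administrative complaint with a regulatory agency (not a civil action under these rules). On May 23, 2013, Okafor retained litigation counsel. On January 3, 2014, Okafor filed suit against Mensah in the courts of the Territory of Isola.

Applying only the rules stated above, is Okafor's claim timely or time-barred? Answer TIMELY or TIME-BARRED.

TIMELY

The claim did not accrue until Okafor discovered the injury on August 20, 2010; the January 12, 2007 act date does not start the clock under the stated rule.
Adding the 42 months base period to August 20, 2010 gives a deadline of February 20, 2014, before any tolling.
Nothing else in the chronology tolls or restarts the period.
Okafor filed on January 3, 2014, before the February 20, 2014 deadline, so the action is timely.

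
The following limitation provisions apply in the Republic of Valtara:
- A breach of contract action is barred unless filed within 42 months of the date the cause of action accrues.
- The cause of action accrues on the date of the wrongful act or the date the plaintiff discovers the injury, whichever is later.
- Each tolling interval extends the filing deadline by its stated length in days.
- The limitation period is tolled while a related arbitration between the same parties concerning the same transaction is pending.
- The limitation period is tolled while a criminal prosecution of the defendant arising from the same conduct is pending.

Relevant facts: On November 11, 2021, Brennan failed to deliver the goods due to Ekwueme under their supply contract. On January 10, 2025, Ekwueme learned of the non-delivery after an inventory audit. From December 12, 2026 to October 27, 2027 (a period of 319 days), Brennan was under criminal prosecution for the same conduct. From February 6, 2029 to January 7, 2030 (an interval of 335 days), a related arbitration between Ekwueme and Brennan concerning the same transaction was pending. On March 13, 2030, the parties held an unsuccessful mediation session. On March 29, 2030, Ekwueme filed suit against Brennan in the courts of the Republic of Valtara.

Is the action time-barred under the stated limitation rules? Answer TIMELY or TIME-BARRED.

TIMELY

Because discovery on January 10, 2025 post-dates the November 11, 2021 act, accrual under the later-of rule falls on January 10, 2025.
42 months from January 10, 2025 is July 10, 2028.
The pending criminal prosecution from December 12, 2026 to October 27, 2027 tolled the period for 319 days, extending the deadline to May 25, 2029.
The pending related arbitration from February 6, 2029 to January 7, 2030 tolled the period for 335 days, extending the deadline to April 25, 2030.
Nothing else in the chronology tolls or restarts the period.
Ekwueme filed on March 29, 2030, before the April 25, 2030 deadline, so the action is timely.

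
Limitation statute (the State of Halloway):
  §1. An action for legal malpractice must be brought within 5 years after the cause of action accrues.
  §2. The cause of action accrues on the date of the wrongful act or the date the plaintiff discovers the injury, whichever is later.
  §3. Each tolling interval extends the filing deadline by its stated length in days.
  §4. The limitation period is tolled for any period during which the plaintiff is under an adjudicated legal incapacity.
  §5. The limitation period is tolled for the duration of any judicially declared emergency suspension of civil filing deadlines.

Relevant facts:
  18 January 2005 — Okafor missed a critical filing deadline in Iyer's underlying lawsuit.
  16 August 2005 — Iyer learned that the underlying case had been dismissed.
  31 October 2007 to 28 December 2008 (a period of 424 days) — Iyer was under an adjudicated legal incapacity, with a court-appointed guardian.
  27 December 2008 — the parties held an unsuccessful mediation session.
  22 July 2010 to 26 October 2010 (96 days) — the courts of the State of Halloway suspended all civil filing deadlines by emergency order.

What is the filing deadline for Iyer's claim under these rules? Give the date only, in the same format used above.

Because discovery on 16 August 2005 post-dates the 18 January 2005 act, accrual under the later-of rule falls on 16 August 2005.
The untolled deadline — 5 years after 16 August 2005 — is 16 August 2010.
Because the plaintiff's legal incapacity ran from 31 October 2007 to 28 December 2008, the deadline is extended by 424 days to 14 October 2011.
The emergency suspension of filing deadlines from 22 July 2010 to 26 October 2010 tolled the period for 96 days, extending the deadline to 18 January 2012.
None of the other events listed affects the running of the period under the stated rules.

18 January 2012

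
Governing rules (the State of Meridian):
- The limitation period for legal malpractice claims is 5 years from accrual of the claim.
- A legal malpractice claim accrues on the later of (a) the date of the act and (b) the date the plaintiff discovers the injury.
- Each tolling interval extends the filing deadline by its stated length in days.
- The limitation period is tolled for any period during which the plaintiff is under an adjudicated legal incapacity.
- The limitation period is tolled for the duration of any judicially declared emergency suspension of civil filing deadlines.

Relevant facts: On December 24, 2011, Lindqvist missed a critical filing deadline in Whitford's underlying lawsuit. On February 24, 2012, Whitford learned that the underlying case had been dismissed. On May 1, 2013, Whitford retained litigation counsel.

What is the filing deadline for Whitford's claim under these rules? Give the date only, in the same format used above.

February 24, 2017

The claim accrued on February 24, 2012 — the later of the December 24, 2011 act and the February 24, 2012 discovery.
Adding the 5 years base period to February 24, 2012 gives a deadline of February 24, 2017, before any tolling.
The other events in the timeline have no effect on the limitation period under the stated rules.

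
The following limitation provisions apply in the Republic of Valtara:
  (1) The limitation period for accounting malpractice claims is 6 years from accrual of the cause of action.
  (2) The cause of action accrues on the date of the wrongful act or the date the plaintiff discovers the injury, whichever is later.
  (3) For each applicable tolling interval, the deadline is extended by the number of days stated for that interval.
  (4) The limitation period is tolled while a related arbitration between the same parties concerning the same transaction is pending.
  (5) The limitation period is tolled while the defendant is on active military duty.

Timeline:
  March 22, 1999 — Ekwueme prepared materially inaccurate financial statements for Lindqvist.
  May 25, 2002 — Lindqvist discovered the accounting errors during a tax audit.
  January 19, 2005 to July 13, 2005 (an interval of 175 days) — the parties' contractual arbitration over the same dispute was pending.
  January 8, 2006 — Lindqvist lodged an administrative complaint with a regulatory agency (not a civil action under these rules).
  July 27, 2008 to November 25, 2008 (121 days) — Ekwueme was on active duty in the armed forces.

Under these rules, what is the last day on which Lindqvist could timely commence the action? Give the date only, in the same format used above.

The claim accrued on May 25, 2002 — the later of the March 22, 1999 act and the May 25, 2002 discovery.
The untolled deadline — 6 years after May 25, 2002 — is May 25, 2008.
The pending related arbitration from January 19, 2005 to July 13, 2005 tolled the period for 175 days, extending the deadline to November 16, 2008.
The defendant's active military service from July 27, 2008 to November 25, 2008 tolled the period for 121 days, extending the deadline to March 17, 2009.
The other events in the timeline have no effect on the limitation period under the stated rules.

March 17, 2009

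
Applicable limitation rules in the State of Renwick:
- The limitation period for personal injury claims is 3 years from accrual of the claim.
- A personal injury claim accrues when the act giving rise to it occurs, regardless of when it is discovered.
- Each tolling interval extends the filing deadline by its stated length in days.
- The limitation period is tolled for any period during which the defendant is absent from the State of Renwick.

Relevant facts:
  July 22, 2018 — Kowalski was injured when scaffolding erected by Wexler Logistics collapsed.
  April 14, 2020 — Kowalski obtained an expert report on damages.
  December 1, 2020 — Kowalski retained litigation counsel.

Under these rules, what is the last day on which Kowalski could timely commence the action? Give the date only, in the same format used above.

The limitation period began to run on July 22, 2018.
The untolled deadline — 3 years after July 22, 2018 — is July 22, 2021.
The other events in the timeline have no effect on the limitation period under the stated rules.

July 22, 2021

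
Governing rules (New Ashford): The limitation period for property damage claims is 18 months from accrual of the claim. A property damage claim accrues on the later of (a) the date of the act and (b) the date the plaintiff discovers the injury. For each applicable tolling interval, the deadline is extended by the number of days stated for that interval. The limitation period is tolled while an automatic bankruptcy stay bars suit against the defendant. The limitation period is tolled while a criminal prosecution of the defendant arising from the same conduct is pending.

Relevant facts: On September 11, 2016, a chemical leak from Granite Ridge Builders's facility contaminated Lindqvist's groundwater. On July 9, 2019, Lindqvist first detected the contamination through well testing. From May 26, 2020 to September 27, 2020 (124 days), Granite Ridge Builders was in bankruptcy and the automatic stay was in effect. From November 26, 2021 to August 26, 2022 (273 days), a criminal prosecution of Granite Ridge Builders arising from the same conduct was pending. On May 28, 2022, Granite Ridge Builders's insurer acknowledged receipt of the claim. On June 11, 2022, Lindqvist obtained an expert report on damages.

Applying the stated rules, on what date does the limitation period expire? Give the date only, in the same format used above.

Taking the later of the act (September 11, 2016) and discovery (July 9, 2019), the claim accrued on July 9, 2019.
The untolled deadline — 18 months after July 9, 2019 — is January 9, 2021.
The period was tolled for 124 days by the automatic bankruptcy stay (May 26, 2020 to September 27, 2020), pushing the deadline to May 13, 2021.
The pending criminal prosecution from November 26, 2021 to August 26, 2022 began after the period had already run on May 13, 2021, so it has no tolling effect.
Nothing else in the chronology tolls or restarts the period.

May 13, 2021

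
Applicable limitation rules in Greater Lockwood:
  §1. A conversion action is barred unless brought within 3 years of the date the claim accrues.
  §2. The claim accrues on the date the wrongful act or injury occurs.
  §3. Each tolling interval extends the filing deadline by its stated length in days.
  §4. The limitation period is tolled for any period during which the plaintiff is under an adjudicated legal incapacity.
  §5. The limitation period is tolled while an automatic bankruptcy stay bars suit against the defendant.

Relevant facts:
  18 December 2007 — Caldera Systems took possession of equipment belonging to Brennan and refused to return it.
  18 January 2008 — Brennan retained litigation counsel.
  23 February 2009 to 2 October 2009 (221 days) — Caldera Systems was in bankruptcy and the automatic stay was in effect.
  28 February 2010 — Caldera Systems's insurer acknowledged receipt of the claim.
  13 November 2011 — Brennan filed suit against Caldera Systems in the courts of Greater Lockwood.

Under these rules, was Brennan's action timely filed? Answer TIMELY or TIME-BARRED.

The limitation period began to run on 18 December 2007.
Adding the 3 years base period to 18 December 2007 gives a deadline of 18 December 2010, before any tolling.
The automatic bankruptcy stay from 23 February 2009 to 2 October 2009 tolled the period for 221 days, extending the deadline to 27 July 2011.
The other events in the timeline have no effect on the limitation period under the stated rules.
Filing on 13 November 2011 missed the 27 July 2011 deadline — the action is time-barred.

TIME-BARRED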